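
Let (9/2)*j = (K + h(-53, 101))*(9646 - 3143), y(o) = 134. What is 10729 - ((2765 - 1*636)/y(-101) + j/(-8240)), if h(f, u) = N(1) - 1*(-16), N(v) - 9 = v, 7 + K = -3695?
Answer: 3126698738/310545 ≈ 10068.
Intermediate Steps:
K = -3702 (K = -7 - 3695 = -3702)
N(v) = 9 + v
h(f, u) = 26 (h(f, u) = (9 + 1) - 1*(-16) = 10 + 16 = 26)
j = -47810056/9 (j = 2*((-3702 + 26)*(9646 - 3143))/9 = 2*(-3676*6503)/9 = (2/9)*(-23905028) = -47810056/9 ≈ -5.3122e+6)
10729 - ((2765 - 1*636)/y(-101) + j/(-8240)) = 10729 - ((2765 - 1*636)/134 - 47810056/9/(-8240)) = 10729 - ((2765 - 636)*(1/134) - 47810056/9*(-1/8240)) = 10729 - (2129*(1/134) + 5976257/9270) = 10729 - (2129/134 + 5976257/9270) = 10729 - 1*205138567/310545 = 10729 - 205138567/310545 = 3126698738/310545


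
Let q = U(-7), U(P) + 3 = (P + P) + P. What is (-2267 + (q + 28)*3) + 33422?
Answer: 31167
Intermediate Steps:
U(P) = -3 + 3*P (U(P) = -3 + ((P + P) + P) = -3 + (2*P + P) = -3 + 3*P)
q = -24 (q = -3 + 3*(-7) = -3 - 21 = -24)
(-2267 + (q + 28)*3) + 33422 = (-2267 + (-24 + 28)*3) + 33422 = (-2267 + 4*3) + 33422 = (-2267 + 12) + 33422 = -2255 + 33422 = 31167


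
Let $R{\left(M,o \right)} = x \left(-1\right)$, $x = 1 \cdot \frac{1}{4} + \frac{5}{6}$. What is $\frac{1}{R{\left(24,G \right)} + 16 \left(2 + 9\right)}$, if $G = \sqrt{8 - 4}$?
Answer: $\frac{12}{2099} \approx 0.005717$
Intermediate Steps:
$x = \frac{13}{12}$ ($x = 1 \cdot \frac{1}{4} + 5 \cdot \frac{1}{6} = \frac{1}{4} + \frac{5}{6} = \frac{13}{12} \approx 1.0833$)
$G = 2$ ($G = \sqrt{4} = 2$)
$R{\left(M,o \right)} = - \frac{13}{12}$ ($R{\left(M,o \right)} = \frac{13}{12} \left(-1\right) = - \frac{13}{12}$)
$\frac{1}{R{\left(24,G \right)} + 16 \left(2 + 9\right)} = \frac{1}{- \frac{13}{12} + 16 \left(2 + 9\right)} = \frac{1}{- \frac{13}{12} + 16 \cdot 11} = \frac{1}{- \frac{13}{12} + 176} = \frac{1}{\frac{2099}{12}} = \frac{12}{2099}$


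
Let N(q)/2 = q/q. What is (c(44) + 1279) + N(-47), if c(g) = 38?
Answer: 1319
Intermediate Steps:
N(q) = 2 (N(q) = 2*(q/q) = 2*1 = 2)
(c(44) + 1279) + N(-47) = (38 + 1279) + 2 = 1317 + 2 = 1319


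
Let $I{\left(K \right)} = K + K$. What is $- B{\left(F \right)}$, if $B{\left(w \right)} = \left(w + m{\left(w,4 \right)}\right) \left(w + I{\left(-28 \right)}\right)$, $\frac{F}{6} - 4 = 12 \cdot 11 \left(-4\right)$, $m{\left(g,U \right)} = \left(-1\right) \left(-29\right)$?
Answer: $-9968000$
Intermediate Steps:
$m{\left(g,U \right)} = 29$
$I{\left(K \right)} = 2 K$
$F = -3144$ ($F = 24 + 6 \cdot 12 \cdot 11 \left(-4\right) = 24 + 6 \cdot 132 \left(-4\right) = 24 + 6 \left(-528\right) = 24 - 3168 = -3144$)
$B{\left(w \right)} = \left(-56 + w\right) \left(29 + w\right)$ ($B{\left(w \right)} = \left(w + 29\right) \left(w + 2 \left(-28\right)\right) = \left(29 + w\right) \left(w - 56\right) = \left(29 + w\right) \left(-56 + w\right) = \left(-56 + w\right) \left(29 + w\right)$)
$- B{\left(F \right)} = - (-1624 + \left(-3144\right)^{2} - -84888) = - (-1624 + 9884736 + 84888) = \left(-1\right) 9968000 = -9968000$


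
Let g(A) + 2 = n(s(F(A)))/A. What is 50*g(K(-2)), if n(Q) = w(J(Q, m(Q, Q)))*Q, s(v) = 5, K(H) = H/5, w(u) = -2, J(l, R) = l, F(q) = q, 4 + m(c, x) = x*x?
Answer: 1150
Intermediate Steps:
m(c, x) = -4 + x² (m(c, x) = -4 + x*x = -4 + x²)
K(H) = H/5 (K(H) = H*(⅕) = H/5)
n(Q) = -2*Q
g(A) = -2 - 10/A (g(A) = -2 + (-2*5)/A = -2 - 10/A)
50*g(K(-2)) = 50*(-2 - 10/((⅕)*(-2))) = 50*(-2 - 10/(-⅖)) = 50*(-2 - 10*(-5/2)) = 50*(-2 + 25) = 50*23 = 1150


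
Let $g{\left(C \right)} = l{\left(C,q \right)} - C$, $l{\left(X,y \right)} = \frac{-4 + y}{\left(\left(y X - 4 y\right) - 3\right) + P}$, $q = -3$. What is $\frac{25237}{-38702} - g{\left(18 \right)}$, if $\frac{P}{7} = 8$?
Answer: $\frac{7656303}{425722} \approx 17.984$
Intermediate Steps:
$P = 56$ ($P = 7 \cdot 8 = 56$)
$l{\left(X,y \right)} = \frac{-4 + y}{53 - 4 y + X y}$ ($l{\left(X,y \right)} = \frac{-4 + y}{\left(\left(y X - 4 y\right) - 3\right) + 56} = \frac{-4 + y}{\left(\left(X y - 4 y\right) - 3\right) + 56} = \frac{-4 + y}{\left(\left(- 4 y + X y\right) - 3\right) + 56} = \frac{-4 + y}{\left(-3 - 4 y + X y\right) + 56} = \frac{-4 + y}{53 - 4 y + X y}$)
$g{\left(C \right)} = - C - \frac{7}{65 - 3 C}$ ($g{\left(C \right)} = \frac{-4 - 3}{53 - -12 + C \left(-3\right)} - C = \frac{1}{53 + 12 - 3 C} \left(-7\right) - C = \frac{1}{65 - 3 C} \left(-7\right) - C = - \frac{7}{65 - 3 C} - C = - C - \frac{7}{65 - 3 C}$)
$\frac{25237}{-38702} - g{\left(18 \right)} = \frac{25237}{-38702} - \frac{-7 - 18 \left(65 - 54\right)}{65 - 54} = 25237 \left(- \frac{1}{38702}\right) - \frac{-7 - 18 \left(65 - 54\right)}{65 - 54} = - \frac{25237}{38702} - \frac{-7 - 18 \cdot 11}{11} = - \frac{25237}{38702} - \frac{-7 - 198}{11} = - \frac{25237}{38702} - \frac{1}{11} \left(-205\right) = - \frac{25237}{38702} - - \frac{205}{11} = - \frac{25237}{38702} + \frac{205}{11} = \frac{7656303}{425722}$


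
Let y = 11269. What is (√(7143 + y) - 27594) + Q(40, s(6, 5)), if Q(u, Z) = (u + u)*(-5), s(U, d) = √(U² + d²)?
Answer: -27994 + 2*√4603 ≈ -27858.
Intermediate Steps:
Q(u, Z) = -10*u (Q(u, Z) = (2*u)*(-5) = -10*u)
(√(7143 + y) - 27594) + Q(40, s(6, 5)) = (√(7143 + 11269) - 27594) - 10*40 = (√18412 - 27594) - 400 = (2*√4603 - 27594) - 400 = (-27594 + 2*√4603) - 400 = -27994 + 2*√4603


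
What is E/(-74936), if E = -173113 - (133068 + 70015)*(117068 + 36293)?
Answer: 7786296269/18734 ≈ 4.1562e+5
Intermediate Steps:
E = -31145185076 (E = -173113 - 203083*153361 = -173113 - 1*31145011963 = -173113 - 31145011963 = -31145185076)
E/(-74936) = -31145185076/(-74936) = -31145185076*(-1/74936) = 7786296269/18734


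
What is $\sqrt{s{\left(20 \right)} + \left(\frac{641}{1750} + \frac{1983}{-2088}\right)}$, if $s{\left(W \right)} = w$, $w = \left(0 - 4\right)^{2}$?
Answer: $\frac{\sqrt{57177140370}}{60900} \approx 3.9264$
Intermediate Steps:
$w = 16$ ($w = \left(-4\right)^{2} = 16$)
$s{\left(W \right)} = 16$
$\sqrt{s{\left(20 \right)} + \left(\frac{641}{1750} + \frac{1983}{-2088}\right)} = \sqrt{16 + \left(\frac{641}{1750} + \frac{1983}{-2088}\right)} = \sqrt{16 + \left(641 \cdot \frac{1}{1750} + 1983 \left(- \frac{1}{2088}\right)\right)} = \sqrt{16 + \left(\frac{641}{1750} - \frac{661}{696}\right)} = \sqrt{16 - \frac{355307}{609000}} = \sqrt{\frac{9388693}{609000}} = \frac{\sqrt{57177140370}}{60900}$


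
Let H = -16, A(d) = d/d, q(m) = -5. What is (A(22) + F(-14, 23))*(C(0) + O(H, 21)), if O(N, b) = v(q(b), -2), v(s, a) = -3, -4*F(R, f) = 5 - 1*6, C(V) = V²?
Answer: -15/4 ≈ -3.7500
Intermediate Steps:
F(R, f) = ¼ (F(R, f) = -(5 - 1*6)/4 = -(5 - 6)/4 = -¼*(-1) = ¼)
A(d) = 1
O(N, b) = -3
(A(22) + F(-14, 23))*(C(0) + O(H, 21)) = (1 + ¼)*(0² - 3) = 5*(0 - 3)/4 = (5/4)*(-3) = -15/4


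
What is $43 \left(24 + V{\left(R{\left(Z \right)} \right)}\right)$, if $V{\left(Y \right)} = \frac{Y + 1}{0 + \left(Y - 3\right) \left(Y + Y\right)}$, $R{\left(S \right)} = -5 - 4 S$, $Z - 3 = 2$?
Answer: $\frac{180471}{175} \approx 1031.3$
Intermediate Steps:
$Z = 5$ ($Z = 3 + 2 = 5$)
$V{\left(Y \right)} = \frac{1 + Y}{2 Y \left(-3 + Y\right)}$ ($V{\left(Y \right)} = \frac{1 + Y}{0 + \left(-3 + Y\right) 2 Y} = \frac{1 + Y}{0 + 2 Y \left(-3 + Y\right)} = \frac{1 + Y}{2 Y \left(-3 + Y\right)}$)
$43 \left(24 + V{\left(R{\left(Z \right)} \right)}\right) = 43 \left(24 + \frac{1 - 25}{2 \left(-5 - 20\right) \left(-3 - 25\right)}\right) = 43 \left(24 + \frac{1 - 25}{2 \left(-25\right) \left(-3 - 25\right)}\right) = 43 \left(24 + \frac{1}{2} \left(- \frac{1}{25}\right) \frac{1}{-28} \left(-24\right)\right) = 43 \left(24 + \frac{1}{2} \left(- \frac{1}{25}\right) \left(- \frac{1}{28}\right) \left(-24\right)\right) = 43 \left(24 - \frac{3}{175}\right) = 43 \cdot \frac{4197}{175} = \frac{180471}{175}$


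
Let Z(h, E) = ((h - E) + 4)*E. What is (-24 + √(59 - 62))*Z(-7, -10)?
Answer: 1680 - 70*I*√3 ≈ 1680.0 - 121.24*I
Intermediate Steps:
Z(h, E) = E*(4 + h - E) (Z(h, E) = (4 + h - E)*E = E*(4 + h - E))
(-24 + √(59 - 62))*Z(-7, -10) = (-24 + √(59 - 62))*(-10*(4 - 7 - 1*(-10))) = (-24 + √(-3))*(-10*(4 - 7 + 10)) = (-24 + I*√3)*(-10*7) = (-24 + I*√3)*(-70) = 1680 - 70*I*√3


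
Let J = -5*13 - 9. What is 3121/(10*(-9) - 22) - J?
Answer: 5167/112 ≈ 46.134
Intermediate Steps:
J = -74 (J = -65 - 9 = -74)
3121/(10*(-9) - 22) - J = 3121/(10*(-9) - 22) - 1*(-74) = 3121/(-90 - 22) + 74 = 3121/(-112) + 74 = 3121*(-1/112) + 74 = -3121/112 + 74 = 5167/112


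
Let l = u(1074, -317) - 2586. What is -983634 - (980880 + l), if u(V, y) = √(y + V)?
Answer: -1961928 - √757 ≈ -1.9620e+6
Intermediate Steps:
u(V, y) = √(V + y)
l = -2586 + √757 (l = √(1074 - 317) - 2586 = √757 - 2586 = -2586 + √757 ≈ -2558.5)
-983634 - (980880 + l) = -983634 - (980880 + (-2586 + √757)) = -983634 - (978294 + √757) = -983634 + (-978294 - √757) = -1961928 - √757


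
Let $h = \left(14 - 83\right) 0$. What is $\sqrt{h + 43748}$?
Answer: $2 \sqrt{10937} \approx 209.16$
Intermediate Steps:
$h = 0$ ($h = \left(-69\right) 0 = 0$)
$\sqrt{h + 43748} = \sqrt{0 + 43748} = \sqrt{43748} = 2 \sqrt{10937}$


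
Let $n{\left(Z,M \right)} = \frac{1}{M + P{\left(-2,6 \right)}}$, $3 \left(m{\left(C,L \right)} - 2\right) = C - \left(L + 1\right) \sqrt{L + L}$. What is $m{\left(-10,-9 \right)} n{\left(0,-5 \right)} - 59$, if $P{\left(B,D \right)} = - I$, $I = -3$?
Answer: $- \frac{175}{3} - 4 i \sqrt{2} \approx -58.333 - 5.6569 i$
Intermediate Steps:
$P{\left(B,D \right)} = 3$ ($P{\left(B,D \right)} = \left(-1\right) \left(-3\right) = 3$)
$m{\left(C,L \right)} = 2 + \frac{C}{3} - \frac{\sqrt{2} \sqrt{L} \left(1 + L\right)}{3}$ ($m{\left(C,L \right)} = 2 + \frac{C - \left(L + 1\right) \sqrt{L + L}}{3} = 2 + \frac{C - \left(1 + L\right) \sqrt{2 L}}{3} = 2 + \frac{C - \left(1 + L\right) \sqrt{2} \sqrt{L}}{3} = 2 + \frac{C - \sqrt{2} \sqrt{L} \left(1 + L\right)}{3} = 2 + \left(\frac{C}{3} - \frac{\sqrt{2} \sqrt{L} \left(1 + L\right)}{3}\right) = 2 + \frac{C}{3} - \frac{\sqrt{2} \sqrt{L} \left(1 + L\right)}{3}$)
$n{\left(Z,M \right)} = \frac{1}{3 + M}$ ($n{\left(Z,M \right)} = \frac{1}{M + 3} = \frac{1}{3 + M}$)
$m{\left(-10,-9 \right)} n{\left(0,-5 \right)} - 59 = \frac{2 + \frac{1}{3} \left(-10\right) - \frac{\sqrt{2} \sqrt{-9}}{3} - \frac{\sqrt{2} \left(-9\right)^{\frac{3}{2}}}{3}}{3 - 5} - 59 = \frac{2 - \frac{10}{3} - \frac{\sqrt{2} \cdot 3 i}{3} - \frac{\sqrt{2} \left(- 27 i\right)}{3}}{-2} - 59 = \left(2 - \frac{10}{3} - i \sqrt{2} + 9 i \sqrt{2}\right) \left(- \frac{1}{2}\right) - 59 = \left(- \frac{4}{3} + 8 i \sqrt{2}\right) \left(- \frac{1}{2}\right) - 59 = \left(\frac{2}{3} - 4 i \sqrt{2}\right) - 59 = - \frac{175}{3} - 4 i \sqrt{2}$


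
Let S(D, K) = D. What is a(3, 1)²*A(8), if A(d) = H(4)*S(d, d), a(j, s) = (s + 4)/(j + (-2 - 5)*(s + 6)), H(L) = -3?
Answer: -150/529 ≈ -0.28355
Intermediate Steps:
a(j, s) = (4 + s)/(-42 + j - 7*s) (a(j, s) = (4 + s)/(j - 7*(6 + s)) = (4 + s)/(j + (-42 - 7*s)) = (4 + s)/(-42 + j - 7*s))
A(d) = -3*d
a(3, 1)²*A(8) = ((-4 - 1*1)/(42 - 1*3 + 7*1))²*(-3*8) = ((-4 - 1)/(42 - 3 + 7))²*(-24) = (-5/46)²*(-24) = (25/2116)*(-24) = -150/529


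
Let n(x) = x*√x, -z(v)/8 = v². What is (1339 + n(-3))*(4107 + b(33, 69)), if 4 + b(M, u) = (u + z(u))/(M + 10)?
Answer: 185330990/43 - 415230*I*√3/43 ≈ 4.31e+6 - 16726.0*I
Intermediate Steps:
z(v) = -8*v²
n(x) = x^(3/2)
b(M, u) = -4 + (u - 8*u²)/(10 + M) (b(M, u) = -4 + (u - 8*u²)/(M + 10) = -4 + (u - 8*u²)/(10 + M))
(1339 + n(-3))*(4107 + b(33, 69)) = (1339 + (-3)^(3/2))*(4107 + (-40 + 69 - 8*69² - 4*33)/(10 + 33)) = (1339 - 3*I*√3)*(4107 + (-40 + 69 - 8*4761 - 132)/43) = (1339 - 3*I*√3)*(4107 + (-40 + 69 - 38088 - 132)/43) = (1339 - 3*I*√3)*(4107 + (1/43)*(-38191)) = (1339 - 3*I*√3)*(4107 - 38191/43) = (1339 - 3*I*√3)*(138410/43) = 185330990/43 - 415230*I*√3/43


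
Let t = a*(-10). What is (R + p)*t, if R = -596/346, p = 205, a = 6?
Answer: -2110020/173 ≈ -12197.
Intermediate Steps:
t = -60 (t = 6*(-10) = -60)
R = -298/173 (R = -596*1/346 = -298/173 ≈ -1.7225)
(R + p)*t = (-298/173 + 205)*(-60) = (35167/173)*(-60) = -2110020/173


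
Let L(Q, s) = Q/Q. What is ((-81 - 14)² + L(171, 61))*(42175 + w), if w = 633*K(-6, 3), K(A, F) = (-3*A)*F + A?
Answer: 654917534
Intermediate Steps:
L(Q, s) = 1
K(A, F) = A - 3*A*F (K(A, F) = -3*A*F + A = A - 3*A*F)
w = 30384 (w = 633*(-6*(1 - 3*3)) = 633*(-6*(1 - 9)) = 633*(-6*(-8)) = 633*48 = 30384)
((-81 - 14)² + L(171, 61))*(42175 + w) = ((-81 - 14)² + 1)*(42175 + 30384) = ((-95)² + 1)*72559 = (9025 + 1)*72559 = 9026*72559 = 654917534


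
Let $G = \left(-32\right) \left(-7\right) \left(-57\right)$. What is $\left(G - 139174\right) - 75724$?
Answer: $-227666$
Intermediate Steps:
$G = -12768$ ($G = 224 \left(-57\right) = -12768$)
$\left(G - 139174\right) - 75724 = \left(-12768 - 139174\right) - 75724 = -151942 - 75724 = -227666$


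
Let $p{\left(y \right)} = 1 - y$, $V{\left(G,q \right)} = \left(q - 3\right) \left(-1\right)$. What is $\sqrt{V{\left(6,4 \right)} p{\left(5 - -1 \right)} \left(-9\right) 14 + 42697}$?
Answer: $\sqrt{42067} \approx 205.1$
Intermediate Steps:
$V{\left(G,q \right)} = 3 - q$ ($V{\left(G,q \right)} = \left(-3 + q\right) \left(-1\right) = 3 - q$)
$\sqrt{V{\left(6,4 \right)} p{\left(5 - -1 \right)} \left(-9\right) 14 + 42697} = \sqrt{\left(3 - 4\right) \left(1 - \left(5 - -1\right)\right) \left(-9\right) 14 + 42697} = \sqrt{\left(3 - 4\right) \left(1 - \left(5 + 1\right)\right) \left(-9\right) 14 + 42697} = \sqrt{- \left(1 - 6\right) \left(-9\right) 14 + 42697} = \sqrt{- \left(-5\right) \left(-9\right) 14 + 42697} = \sqrt{\left(-1\right) 45 \cdot 14 + 42697} = \sqrt{\left(-45\right) 14 + 42697} = \sqrt{-630 + 42697} = \sqrt{42067}$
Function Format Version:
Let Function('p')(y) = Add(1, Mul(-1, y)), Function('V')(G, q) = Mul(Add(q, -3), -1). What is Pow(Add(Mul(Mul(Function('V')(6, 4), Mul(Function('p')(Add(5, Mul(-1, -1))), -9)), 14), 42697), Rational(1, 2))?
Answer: Pow(42067, Rational(1, 2)) ≈ 205.10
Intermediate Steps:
Function('V')(G, q) = Add(3, Mul(-1, q)) (Function('V')(G, q) = Mul(Add(-3, q), -1) = Add(3, Mul(-1, q)))
Pow(Add(Mul(Mul(Function('V')(6, 4), Mul(Function('p')(Add(5, Mul(-1, -1))), -9)), 14), 42697), Rational(1, 2)) = Pow(Add(Mul(Mul(Add(3, Mul(-1, 4)), Mul(Add(1, Mul(-1, Add(5, Mul(-1, -1)))), -9)), 14), 42697), Rational(1, 2)) = Pow(Add(Mul(Mul(Add(3, -4), Mul(Add(1, Mul(-1, Add(5, 1))), -9)), 14), 42697), Rational(1, 2)) = Pow(Add(Mul(Mul(-1, Mul(Add(1, Mul(-1, 6)), -9)), 14), 42697), Rational(1, 2)) = Pow(Add(Mul(Mul(-1, Mul(Add(1, -6), -9)), 14), 42697), Rational(1, 2)) = Pow(Add(Mul(Mul(-1, Mul(-5, -9)), 14), 42697), Rational(1, 2)) = Pow(Add(Mul(Mul(-1, 45), 14), 42697), Rational(1, 2)) = Pow(Add(Mul(-45, 14), 42697), Rational(1, 2)) = Pow(Add(-630, 42697), Rational(1, 2)) = Pow(42067, Rational(1, 2))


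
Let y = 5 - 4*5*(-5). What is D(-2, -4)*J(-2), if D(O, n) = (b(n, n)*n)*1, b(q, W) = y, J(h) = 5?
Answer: -2100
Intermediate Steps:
y = 105 (y = 5 - 20*(-5) = 5 + 100 = 105)
b(q, W) = 105
D(O, n) = 105*n (D(O, n) = (105*n)*1 = 105*n)
D(-2, -4)*J(-2) = (105*(-4))*5 = -420*5 = -2100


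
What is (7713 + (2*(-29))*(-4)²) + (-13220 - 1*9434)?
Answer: -15869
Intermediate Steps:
(7713 + (2*(-29))*(-4)²) + (-13220 - 1*9434) = (7713 - 58*16) + (-13220 - 9434) = (7713 - 928) - 22654 = 6785 - 22654 = -15869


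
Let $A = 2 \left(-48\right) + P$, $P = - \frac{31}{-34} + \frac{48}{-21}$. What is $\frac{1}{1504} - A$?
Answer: $\frac{17427719}{178976} \approx 97.375$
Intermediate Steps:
$P = - \frac{327}{238}$ ($P = \left(-31\right) \left(- \frac{1}{34}\right) + 48 \left(- \frac{1}{21}\right) = \frac{31}{34} - \frac{16}{7} = - \frac{327}{238} \approx -1.3739$)
$A = - \frac{23175}{238}$ ($A = 2 \left(-48\right) - \frac{327}{238} = -96 - \frac{327}{238} = - \frac{23175}{238} \approx -97.374$)
$\frac{1}{1504} - A = \frac{1}{1504} - - \frac{23175}{238} = \frac{1}{1504} + \frac{23175}{238} = \frac{17427719}{178976}$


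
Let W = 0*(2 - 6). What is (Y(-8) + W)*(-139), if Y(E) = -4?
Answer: 556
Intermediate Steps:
W = 0 (W = 0*(-4) = 0)
(Y(-8) + W)*(-139) = (-4 + 0)*(-139) = -4*(-139) = 556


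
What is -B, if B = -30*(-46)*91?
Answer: -125580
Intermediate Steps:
B = 125580 (B = 1380*91 = 125580)
-B = -1*125580 = -125580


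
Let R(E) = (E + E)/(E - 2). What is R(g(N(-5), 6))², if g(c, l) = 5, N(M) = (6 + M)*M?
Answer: 100/9 ≈ 11.111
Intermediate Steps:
N(M) = M*(6 + M)
R(E) = 2*E/(-2 + E) (R(E) = (2*E)/(-2 + E) = 2*E/(-2 + E))
R(g(N(-5), 6))² = (2*5/(-2 + 5))² = (2*5/3)² = (2*5*(⅓))² = (10/3)² = 100/9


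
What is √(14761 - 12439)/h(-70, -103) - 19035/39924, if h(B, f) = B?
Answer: -2115/4436 - 3*√258/70 ≈ -1.1652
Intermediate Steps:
√(14761 - 12439)/h(-70, -103) - 19035/39924 = √(14761 - 12439)/(-70) - 19035/39924 = √2322*(-1/70) - 19035*1/39924 = (3*√258)*(-1/70) - 2115/4436 = -3*√258/70 - 2115/4436 = -2115/4436 - 3*√258/70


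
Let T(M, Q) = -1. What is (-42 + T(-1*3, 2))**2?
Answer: 1849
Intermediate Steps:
(-42 + T(-1*3, 2))**2 = (-42 - 1)**2 = (-43)**2 = 1849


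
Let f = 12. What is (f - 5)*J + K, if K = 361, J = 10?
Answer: 431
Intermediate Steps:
(f - 5)*J + K = (12 - 5)*10 + 361 = 7*10 + 361 = 70 + 361 = 431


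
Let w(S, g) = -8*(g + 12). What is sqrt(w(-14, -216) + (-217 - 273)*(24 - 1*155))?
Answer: sqrt(65822) ≈ 256.56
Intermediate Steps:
w(S, g) = -96 - 8*g (w(S, g) = -8*(12 + g) = -96 - 8*g)
sqrt(w(-14, -216) + (-217 - 273)*(24 - 1*155)) = sqrt((-96 - 8*(-216)) + (-217 - 273)*(24 - 1*155)) = sqrt((-96 + 1728) - 490*(24 - 155)) = sqrt(1632 - 490*(-131)) = sqrt(1632 + 64190) = sqrt(65822)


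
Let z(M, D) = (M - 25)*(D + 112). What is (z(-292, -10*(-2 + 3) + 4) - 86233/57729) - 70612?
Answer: -859465177/8247 ≈ -1.0422e+5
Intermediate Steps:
z(M, D) = (-25 + M)*(112 + D)
(z(-292, -10*(-2 + 3) + 4) - 86233/57729) - 70612 = ((-2800 - 25*(-10*(-2 + 3) + 4) + 112*(-292) + (-10*(-2 + 3) + 4)*(-292)) - 86233/57729) - 70612 = ((-2800 - 25*(-10*1 + 4) - 32704 + (-10*1 + 4)*(-292)) - 86233*1/57729) - 70612 = ((-2800 - 25*(-10 + 4) - 32704 + (-10 + 4)*(-292)) - 12319/8247) - 70612 = ((-2800 - 25*(-6) - 32704 - 6*(-292)) - 12319/8247) - 70612 = ((-2800 + 150 - 32704 + 1752) - 12319/8247) - 70612 = (-33602 - 12319/8247) - 70612 = -277128013/8247 - 70612 = -859465177/8247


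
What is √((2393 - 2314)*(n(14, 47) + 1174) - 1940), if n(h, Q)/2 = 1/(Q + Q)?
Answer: √200594167/47 ≈ 301.34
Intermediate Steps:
n(h, Q) = 1/Q (n(h, Q) = 2/(Q + Q) = 2/((2*Q)) = 2*(1/(2*Q)) = 1/Q)
√((2393 - 2314)*(n(14, 47) + 1174) - 1940) = √((2393 - 2314)*(1/47 + 1174) - 1940) = √(79*(1/47 + 1174) - 1940) = √(79*(55179/47) - 1940) = √(4359141/47 - 1940) = √(4267961/47) = √200594167/47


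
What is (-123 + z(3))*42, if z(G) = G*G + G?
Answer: -4662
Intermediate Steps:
z(G) = G + G**2 (z(G) = G**2 + G = G + G**2)
(-123 + z(3))*42 = (-123 + 3*(1 + 3))*42 = (-123 + 3*4)*42 = (-123 + 12)*42 = -111*42 = -4662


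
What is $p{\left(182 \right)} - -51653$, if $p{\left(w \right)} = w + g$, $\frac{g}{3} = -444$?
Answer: $50503$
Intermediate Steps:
$g = -1332$ ($g = 3 \left(-444\right) = -1332$)
$p{\left(w \right)} = -1332 + w$ ($p{\left(w \right)} = w - 1332 = -1332 + w$)
$p{\left(182 \right)} - -51653 = \left(-1332 + 182\right) - -51653 = -1150 + 51653 = 50503$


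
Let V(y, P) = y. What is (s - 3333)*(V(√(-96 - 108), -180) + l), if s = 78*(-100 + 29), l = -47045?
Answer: 417336195 - 17742*I*√51 ≈ 4.1734e+8 - 1.267e+5*I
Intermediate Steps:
s = -5538 (s = 78*(-71) = -5538)
(s - 3333)*(V(√(-96 - 108), -180) + l) = (-5538 - 3333)*(√(-96 - 108) - 47045) = -8871*(√(-204) - 47045) = -8871*(2*I*√51 - 47045) = -8871*(-47045 + 2*I*√51) = 417336195 - 17742*I*√51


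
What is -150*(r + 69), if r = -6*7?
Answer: -4050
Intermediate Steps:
r = -42
-150*(r + 69) = -150*(-42 + 69) = -150*27 = -4050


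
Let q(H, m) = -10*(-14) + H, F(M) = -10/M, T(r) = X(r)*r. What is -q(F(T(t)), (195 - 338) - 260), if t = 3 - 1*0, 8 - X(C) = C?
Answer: -418/3 ≈ -139.33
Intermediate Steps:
X(C) = 8 - C
t = 3 (t = 3 + 0 = 3)
T(r) = r*(8 - r) (T(r) = (8 - r)*r = r*(8 - r))
q(H, m) = 140 + H
-q(F(T(t)), (195 - 338) - 260) = -(140 - 10*1/(3*(8 - 1*3))) = -(140 - 10*1/(3*(8 - 3))) = -(140 - 10/(3*5)) = -(140 - 10/15) = -(140 - 10*1/15) = -(140 - ⅔) = -1*418/3 = -418/3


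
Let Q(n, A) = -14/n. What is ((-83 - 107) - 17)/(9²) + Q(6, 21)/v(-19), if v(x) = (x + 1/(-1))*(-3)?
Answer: -467/180 ≈ -2.5944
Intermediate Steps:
v(x) = 3 - 3*x (v(x) = (x - 1)*(-3) = (-1 + x)*(-3) = 3 - 3*x)
((-83 - 107) - 17)/(9²) + Q(6, 21)/v(-19) = ((-83 - 107) - 17)/(9²) + (-14/6)/(3 - 3*(-19)) = (-190 - 17)/81 + (-14*⅙)/(3 + 57) = -207*1/81 - 7/3/60 = -23/9 - 7/3*1/60 = -23/9 - 7/180 = -467/180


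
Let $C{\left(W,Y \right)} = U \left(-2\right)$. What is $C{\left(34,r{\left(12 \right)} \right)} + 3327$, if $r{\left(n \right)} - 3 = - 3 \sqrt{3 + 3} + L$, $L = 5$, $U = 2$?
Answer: $3323$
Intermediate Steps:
$r{\left(n \right)} = 8 - 3 \sqrt{6}$ ($r{\left(n \right)} = 3 + \left(- 3 \sqrt{3 + 3} + 5\right) = 3 + \left(- 3 \sqrt{6} + 5\right) = 3 + \left(5 - 3 \sqrt{6}\right) = 8 - 3 \sqrt{6}$)
$C{\left(W,Y \right)} = -4$ ($C{\left(W,Y \right)} = 2 \left(-2\right) = -4$)
$C{\left(34,r{\left(12 \right)} \right)} + 3327 = -4 + 3327 = 3323$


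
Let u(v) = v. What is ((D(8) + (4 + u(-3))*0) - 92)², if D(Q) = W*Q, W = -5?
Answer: 17424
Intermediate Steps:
D(Q) = -5*Q
((D(8) + (4 + u(-3))*0) - 92)² = ((-5*8 + (4 - 3)*0) - 92)² = ((-40 + 1*0) - 92)² = ((-40 + 0) - 92)² = (-40 - 92)² = (-132)² = 17424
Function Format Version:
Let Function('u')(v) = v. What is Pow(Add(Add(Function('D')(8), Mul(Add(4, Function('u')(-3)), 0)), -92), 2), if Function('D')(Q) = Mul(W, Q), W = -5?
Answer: 17424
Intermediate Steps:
Function('D')(Q) = Mul(-5, Q)
Pow(Add(Add(Function('D')(8), Mul(Add(4, Function('u')(-3)), 0)), -92), 2) = Pow(Add(Add(Mul(-5, 8), Mul(Add(4, -3), 0)), -92), 2) = Pow(Add(Add(-40, Mul(1, 0)), -92), 2) = Pow(Add(Add(-40, 0), -92), 2) = Pow(Add(-40, -92), 2) = Pow(-132, 2) = 17424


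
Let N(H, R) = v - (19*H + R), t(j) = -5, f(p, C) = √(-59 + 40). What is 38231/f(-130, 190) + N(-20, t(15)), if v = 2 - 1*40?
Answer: 347 - 38231*I*√19/19 ≈ 347.0 - 8770.8*I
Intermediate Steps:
v = -38 (v = 2 - 40 = -38)
f(p, C) = I*√19 (f(p, C) = √(-19) = I*√19)
N(H, R) = -38 - R - 19*H (N(H, R) = -38 - (19*H + R) = -38 - (R + 19*H) = -38 + (-R - 19*H) = -38 - R - 19*H)
38231/f(-130, 190) + N(-20, t(15)) = 38231/((I*√19)) + (-38 - 1*(-5) - 19*(-20)) = 38231*(-I*√19/19) + (-38 + 5 + 380) = -38231*I*√19/19 + 347 = 347 - 38231*I*√19/19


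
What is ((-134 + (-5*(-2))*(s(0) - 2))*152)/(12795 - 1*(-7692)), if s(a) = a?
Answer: -23408/20487 ≈ -1.1426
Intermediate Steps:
((-134 + (-5*(-2))*(s(0) - 2))*152)/(12795 - 1*(-7692)) = ((-134 + (-5*(-2))*(0 - 2))*152)/(12795 - 1*(-7692)) = ((-134 + 10*(-2))*152)/(12795 + 7692) = ((-134 - 20)*152)/20487 = -154*152*(1/20487) = -23408*1/20487 = -23408/20487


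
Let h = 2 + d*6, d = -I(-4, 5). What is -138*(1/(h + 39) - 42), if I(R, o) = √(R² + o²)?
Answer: 28842/5 - 828*√41/205 ≈ 5742.5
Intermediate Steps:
d = -√41 (d = -√((-4)² + 5²) = -√(16 + 25) = -√41 ≈ -6.4031)
h = 2 - 6*√41 (h = 2 - √41*6 = 2 - 6*√41 ≈ -36.419)
-138*(1/(h + 39) - 42) = -138*(1/((2 - 6*√41) + 39) - 42) = -138*(1/(41 - 6*√41) - 42) = -138*(-42 + 1/(41 - 6*√41)) = 5796 - 138/(41 - 6*√41)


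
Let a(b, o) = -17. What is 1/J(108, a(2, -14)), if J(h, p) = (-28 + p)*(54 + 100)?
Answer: -1/6930 ≈ -0.00014430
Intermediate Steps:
J(h, p) = -4312 + 154*p (J(h, p) = (-28 + p)*154 = -4312 + 154*p)
1/J(108, a(2, -14)) = 1/(-4312 + 154*(-17)) = 1/(-4312 - 2618) = 1/(-6930) = -1/6930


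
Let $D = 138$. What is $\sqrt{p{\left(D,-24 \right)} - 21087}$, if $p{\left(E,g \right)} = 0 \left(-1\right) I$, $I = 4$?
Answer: $3 i \sqrt{2343} \approx 145.21 i$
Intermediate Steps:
$p{\left(E,g \right)} = 0$ ($p{\left(E,g \right)} = 0 \left(-1\right) 4 = 0 \cdot 4 = 0$)
$\sqrt{p{\left(D,-24 \right)} - 21087} = \sqrt{0 - 21087} = \sqrt{-21087} = 3 i \sqrt{2343}$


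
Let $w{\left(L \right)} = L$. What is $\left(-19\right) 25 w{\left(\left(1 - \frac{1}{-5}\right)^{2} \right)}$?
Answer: $-684$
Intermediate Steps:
$\left(-19\right) 25 w{\left(\left(1 - \frac{1}{-5}\right)^{2} \right)} = \left(-19\right) 25 \left(1 - \frac{1}{-5}\right)^{2} = - 475 \left(1 - - \frac{1}{5}\right)^{2} = - 475 \left(1 + \frac{1}{5}\right)^{2} = - 475 \left(\frac{6}{5}\right)^{2} = \left(-475\right) \frac{36}{25} = -684$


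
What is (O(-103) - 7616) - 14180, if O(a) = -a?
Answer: -21693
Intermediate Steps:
(O(-103) - 7616) - 14180 = (-1*(-103) - 7616) - 14180 = (103 - 7616) - 14180 = -7513 - 14180 = -21693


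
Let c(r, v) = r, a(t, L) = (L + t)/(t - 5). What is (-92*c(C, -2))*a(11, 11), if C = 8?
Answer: -8096/3 ≈ -2698.7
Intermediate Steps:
a(t, L) = (L + t)/(-5 + t)
(-92*c(C, -2))*a(11, 11) = (-92*8)*((11 + 11)/(-5 + 11)) = -736*22/6 = -368*22/3 = -736*11/3 = -8096/3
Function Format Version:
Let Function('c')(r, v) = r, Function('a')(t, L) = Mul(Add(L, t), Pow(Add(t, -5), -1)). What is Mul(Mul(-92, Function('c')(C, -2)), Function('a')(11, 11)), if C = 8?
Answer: Rational(-8096, 3) ≈ -2698.7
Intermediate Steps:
Function('a')(t, L) = Mul(Pow(Add(-5, t), -1), Add(L, t)) (Function('a')(t, L) = Mul(Add(L, t), Pow(Add(-5, t), -1)) = Mul(Pow(Add(-5, t), -1), Add(L, t)))
Mul(Mul(-92, Function('c')(C, -2)), Function('a')(11, 11)) = Mul(Mul(-92, 8), Mul(Pow(Add(-5, 11), -1), Add(11, 11))) = Mul(-736, Mul(Pow(6, -1), 22)) = Mul(-736, Mul(Rational(1, 6), 22)) = Mul(-736, Rational(11, 3)) = Rational(-8096, 3)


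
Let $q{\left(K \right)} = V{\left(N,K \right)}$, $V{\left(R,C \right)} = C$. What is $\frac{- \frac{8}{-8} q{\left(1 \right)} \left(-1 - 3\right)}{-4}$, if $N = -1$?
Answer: $1$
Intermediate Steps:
$q{\left(K \right)} = K$
$\frac{- \frac{8}{-8} q{\left(1 \right)} \left(-1 - 3\right)}{-4} = \frac{- \frac{8}{-8} \cdot 1 \left(-1 - 3\right)}{-4} = \left(-8\right) \left(- \frac{1}{8}\right) 1 \left(-4\right) \left(- \frac{1}{4}\right) = 1 \left(-4\right) \left(- \frac{1}{4}\right) = \left(-4\right) \left(- \frac{1}{4}\right) = 1$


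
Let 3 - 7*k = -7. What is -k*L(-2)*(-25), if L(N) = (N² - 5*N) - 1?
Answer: 3250/7 ≈ 464.29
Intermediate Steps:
k = 10/7 (k = 3/7 - ⅐*(-7) = 3/7 + 1 = 10/7 ≈ 1.4286)
L(N) = -1 + N² - 5*N
-k*L(-2)*(-25) = -10*(-1 + (-2)² - 5*(-2))/7*(-25) = -10*(-1 + 4 + 10)/7*(-25) = -(10/7)*13*(-25) = -130*(-25)/7 = -1*(-3250/7) = 3250/7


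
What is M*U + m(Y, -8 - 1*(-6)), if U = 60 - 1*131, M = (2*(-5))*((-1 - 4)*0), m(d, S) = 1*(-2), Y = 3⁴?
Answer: -2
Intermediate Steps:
Y = 81
m(d, S) = -2
M = 0 (M = -(-50)*0 = -10*0 = 0)
U = -71 (U = 60 - 131 = -71)
M*U + m(Y, -8 - 1*(-6)) = 0*(-71) - 2 = 0 - 2 = -2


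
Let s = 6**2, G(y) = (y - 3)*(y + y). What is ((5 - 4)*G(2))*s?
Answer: -144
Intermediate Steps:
G(y) = 2*y*(-3 + y) (G(y) = (-3 + y)*(2*y) = 2*y*(-3 + y))
s = 36
((5 - 4)*G(2))*s = ((5 - 4)*(2*2*(-3 + 2)))*36 = (1*(2*2*(-1)))*36 = (1*(-4))*36 = -4*36 = -144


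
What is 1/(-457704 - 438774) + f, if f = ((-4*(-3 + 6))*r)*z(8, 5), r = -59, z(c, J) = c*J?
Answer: 25388256959/896478 ≈ 28320.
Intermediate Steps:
z(c, J) = J*c
f = 28320 (f = (-4*(-3 + 6)*(-59))*(5*8) = (-4*3*(-59))*40 = -12*(-59)*40 = 708*40 = 28320)
1/(-457704 - 438774) + f = 1/(-457704 - 438774) + 28320 = 1/(-896478) + 28320 = -1/896478 + 28320 = 25388256959/896478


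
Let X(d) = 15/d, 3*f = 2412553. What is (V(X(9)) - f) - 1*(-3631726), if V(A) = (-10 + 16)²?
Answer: 8482733/3 ≈ 2.8276e+6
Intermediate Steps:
f = 2412553/3 (f = (⅓)*2412553 = 2412553/3 ≈ 8.0418e+5)
V(A) = 36 (V(A) = 6² = 36)
(V(X(9)) - f) - 1*(-3631726) = (36 - 1*2412553/3) - 1*(-3631726) = (36 - 2412553/3) + 3631726 = -2412445/3 + 3631726 = 8482733/3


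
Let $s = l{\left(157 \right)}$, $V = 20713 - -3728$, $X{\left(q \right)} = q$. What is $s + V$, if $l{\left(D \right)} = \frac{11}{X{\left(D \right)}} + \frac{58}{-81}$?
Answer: $\frac{310807982}{12717} \approx 24440.0$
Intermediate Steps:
$V = 24441$ ($V = 20713 + 3728 = 24441$)
$l{\left(D \right)} = - \frac{58}{81} + \frac{11}{D}$ ($l{\left(D \right)} = \frac{11}{D} + \frac{58}{-81} = \frac{11}{D} + 58 \left(- \frac{1}{81}\right) = \frac{11}{D} - \frac{58}{81} = - \frac{58}{81} + \frac{11}{D}$)
$s = - \frac{8215}{12717}$ ($s = - \frac{58}{81} + \frac{11}{157} = - \frac{8215}{12717} \approx -0.64599$)
$s + V = - \frac{8215}{12717} + 24441 = \frac{310807982}{12717}$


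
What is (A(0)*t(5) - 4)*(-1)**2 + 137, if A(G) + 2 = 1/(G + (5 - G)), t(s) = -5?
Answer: 142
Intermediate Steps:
A(G) = -9/5 (A(G) = -2 + 1/(G + (5 - G)) = -2 + 1/5 = -9/5)
(A(0)*t(5) - 4)*(-1)**2 + 137 = (-9/5*(-5) - 4)*(-1)**2 + 137 = (9 - 4)*1 + 137 = 5*1 + 137 = 5 + 137 = 142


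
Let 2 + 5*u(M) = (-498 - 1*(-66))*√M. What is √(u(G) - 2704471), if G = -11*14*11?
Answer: √(-67611785 - 23760*I*√14)/5 ≈ 1.0812 - 1644.5*I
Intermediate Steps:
G = -1694 (G = -154*11 = -1694)
u(M) = -⅖ - 432*√M/5 (u(M) = -⅖ + ((-498 - 1*(-66))*√M)/5 = -⅖ + ((-498 + 66)*√M)/5 = -⅖ + (-432*√M)/5 = -⅖ - 432*√M/5)
√(u(G) - 2704471) = √((-⅖ - 4752*I*√14/5) - 2704471) = √(-13522357/5 - 4752*I*√14/5)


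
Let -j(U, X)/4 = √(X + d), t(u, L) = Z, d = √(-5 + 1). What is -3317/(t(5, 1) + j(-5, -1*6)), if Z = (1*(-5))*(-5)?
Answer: 3317/(-25 + 4*√2*√(-3 + I)) ≈ -120.16 - 51.015*I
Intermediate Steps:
d = 2*I (d = √(-4) = 2*I ≈ 2.0*I)
Z = 25 (Z = -5*(-5) = 25)
t(u, L) = 25
j(U, X) = -4*√(X + 2*I)
-3317/(t(5, 1) + j(-5, -1*6)) = -3317/(25 - 4*√(-1*6 + 2*I)) = -3317/(25 - 4*√(-6 + 2*I))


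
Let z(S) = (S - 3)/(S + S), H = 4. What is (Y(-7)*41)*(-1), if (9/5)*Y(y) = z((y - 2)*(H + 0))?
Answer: -2665/216 ≈ -12.338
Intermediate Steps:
z(S) = (-3 + S)/(2*S) (z(S) = (-3 + S)/((2*S)) = (-3 + S)*(1/(2*S)) = (-3 + S)/(2*S))
Y(y) = 5*(-11 + 4*y)/(18*(-8 + 4*y)) (Y(y) = 5*((-3 + (y - 2)*(4 + 0))/(2*(((y - 2)*(4 + 0)))))/9 = 5*((-3 + (-2 + y)*4)/(2*(((-2 + y)*4))))/9 = 5*((-3 + (-8 + 4*y))/(2*(-8 + 4*y)))/9 = 5*((-11 + 4*y)/(2*(-8 + 4*y)))/9 = 5*(-11 + 4*y)/(18*(-8 + 4*y)))
(Y(-7)*41)*(-1) = ((5*(-11 + 4*(-7))/(72*(-2 - 7)))*41)*(-1) = (((5/72)*(-11 - 28)/(-9))*41)*(-1) = (((5/72)*(-1/9)*(-39))*41)*(-1) = ((65/216)*41)*(-1) = (2665/216)*(-1) = -2665/216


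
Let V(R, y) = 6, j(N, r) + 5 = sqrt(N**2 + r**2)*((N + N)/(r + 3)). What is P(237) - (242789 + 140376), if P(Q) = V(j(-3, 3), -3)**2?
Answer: -383129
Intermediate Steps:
j(N, r) = -5 + 2*N*sqrt(N**2 + r**2)/(3 + r) (j(N, r) = -5 + sqrt(N**2 + r**2)*((N + N)/(r + 3)) = -5 + sqrt(N**2 + r**2)*((2*N)/(3 + r)) = -5 + sqrt(N**2 + r**2)*(2*N/(3 + r)) = -5 + 2*N*sqrt(N**2 + r**2)/(3 + r))
P(Q) = 36 (P(Q) = 6**2 = 36)
P(237) - (242789 + 140376) = 36 - (242789 + 140376) = 36 - 1*383165 = 36 - 383165 = -383129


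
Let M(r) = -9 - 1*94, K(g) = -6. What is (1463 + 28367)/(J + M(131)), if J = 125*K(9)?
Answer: -29830/853 ≈ -34.971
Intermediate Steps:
M(r) = -103 (M(r) = -9 - 94 = -103)
J = -750 (J = 125*(-6) = -750)
(1463 + 28367)/(J + M(131)) = (1463 + 28367)/(-750 - 103) = 29830/(-853) = 29830*(-1/853) = -29830/853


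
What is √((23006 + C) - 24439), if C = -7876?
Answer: I*√9309 ≈ 96.483*I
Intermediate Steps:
√((23006 + C) - 24439) = √((23006 - 7876) - 24439) = √(15130 - 24439) = √(-9309) = I*√9309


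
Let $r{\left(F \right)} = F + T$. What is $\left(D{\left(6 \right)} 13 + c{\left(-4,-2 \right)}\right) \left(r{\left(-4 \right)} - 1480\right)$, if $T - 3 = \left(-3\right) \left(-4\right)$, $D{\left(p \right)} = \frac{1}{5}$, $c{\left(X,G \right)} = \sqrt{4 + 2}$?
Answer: $- \frac{19097}{5} - 1469 \sqrt{6} \approx -7417.7$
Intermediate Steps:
$c{\left(X,G \right)} = \sqrt{6}$
$D{\left(p \right)} = \frac{1}{5}$
$T = 15$ ($T = 3 - -12 = 3 + 12 = 15$)
$r{\left(F \right)} = 15 + F$ ($r{\left(F \right)} = F + 15 = 15 + F$)
$\left(D{\left(6 \right)} 13 + c{\left(-4,-2 \right)}\right) \left(r{\left(-4 \right)} - 1480\right) = \left(\frac{1}{5} \cdot 13 + \sqrt{6}\right) \left(\left(15 - 4\right) - 1480\right) = \left(\frac{13}{5} + \sqrt{6}\right) \left(11 - 1480\right) = \left(\frac{13}{5} + \sqrt{6}\right) \left(-1469\right) = - \frac{19097}{5} - 1469 \sqrt{6}$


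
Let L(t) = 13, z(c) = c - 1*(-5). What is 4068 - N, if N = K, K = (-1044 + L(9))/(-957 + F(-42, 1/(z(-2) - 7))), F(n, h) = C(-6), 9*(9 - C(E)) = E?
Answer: 11558163/2842 ≈ 4066.9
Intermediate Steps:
z(c) = 5 + c (z(c) = c + 5 = 5 + c)
C(E) = 9 - E/9
F(n, h) = 29/3 (F(n, h) = 9 - ⅑*(-6) = 9 + ⅔ = 29/3)
K = 3093/2842 (K = (-1044 + 13)/(-957 + 29/3) = -1031/(-2842/3) = -1031*(-3/2842) = 3093/2842 ≈ 1.0883)
N = 3093/2842 ≈ 1.0883
4068 - N = 4068 - 1*3093/2842 = 4068 - 3093/2842 = 11558163/2842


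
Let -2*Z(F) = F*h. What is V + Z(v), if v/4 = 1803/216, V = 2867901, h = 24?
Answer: 8602501/3 ≈ 2.8675e+6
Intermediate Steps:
v = 601/18 (v = 4*(1803/216) = 4*(1803*(1/216)) = 4*(601/72) = 601/18 ≈ 33.389)
Z(F) = -12*F (Z(F) = -F*24/2 = -12*F)
V + Z(v) = 2867901 - 12*601/18 = 2867901 - 1202/3 = 8602501/3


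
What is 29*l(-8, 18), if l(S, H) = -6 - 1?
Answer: -203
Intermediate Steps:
l(S, H) = -7
29*l(-8, 18) = 29*(-7) = -203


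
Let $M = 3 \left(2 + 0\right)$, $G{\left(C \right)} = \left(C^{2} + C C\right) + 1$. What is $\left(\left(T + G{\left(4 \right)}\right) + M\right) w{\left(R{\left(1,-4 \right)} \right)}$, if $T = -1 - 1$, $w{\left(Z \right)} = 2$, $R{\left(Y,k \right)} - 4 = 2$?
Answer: $74$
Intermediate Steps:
$R{\left(Y,k \right)} = 6$ ($R{\left(Y,k \right)} = 4 + 2 = 6$)
$T = -2$ ($T = -1 - 1 = -2$)
$G{\left(C \right)} = 1 + 2 C^{2}$ ($G{\left(C \right)} = \left(C^{2} + C^{2}\right) + 1 = 2 C^{2} + 1 = 1 + 2 C^{2}$)
$M = 6$ ($M = 3 \cdot 2 = 6$)
$\left(\left(T + G{\left(4 \right)}\right) + M\right) w{\left(R{\left(1,-4 \right)} \right)} = \left(\left(-2 + \left(1 + 2 \cdot 4^{2}\right)\right) + 6\right) 2 = \left(\left(-2 + \left(1 + 2 \cdot 16\right)\right) + 6\right) 2 = \left(\left(-2 + \left(1 + 32\right)\right) + 6\right) 2 = \left(\left(-2 + 33\right) + 6\right) 2 = \left(31 + 6\right) 2 = 37 \cdot 2 = 74$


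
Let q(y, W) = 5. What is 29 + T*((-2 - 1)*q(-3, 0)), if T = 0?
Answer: 29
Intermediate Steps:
29 + T*((-2 - 1)*q(-3, 0)) = 29 + 0*((-2 - 1)*5) = 29 + 0*(-3*5) = 29 + 0*(-15) = 29 + 0 = 29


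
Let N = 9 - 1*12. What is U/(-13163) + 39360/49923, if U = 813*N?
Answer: 213285959/219045483 ≈ 0.97371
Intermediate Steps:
N = -3 (N = 9 - 12 = -3)
U = -2439 (U = 813*(-3) = -2439)
U/(-13163) + 39360/49923 = -2439/(-13163) + 39360/49923 = -2439*(-1/13163) + 39360*(1/49923) = 2439/13163 + 13120/16641 = 213285959/219045483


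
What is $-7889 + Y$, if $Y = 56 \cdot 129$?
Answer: $-665$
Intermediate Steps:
$Y = 7224$
$-7889 + Y = -7889 + 7224 = -665$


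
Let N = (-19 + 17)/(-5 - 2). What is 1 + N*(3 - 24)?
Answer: -5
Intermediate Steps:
N = 2/7 (N = -2/(-7) = -2*(-⅐) = 2/7 ≈ 0.28571)
1 + N*(3 - 24) = 1 + 2*(3 - 24)/7 = 1 + (2/7)*(-21) = 1 - 6 = -5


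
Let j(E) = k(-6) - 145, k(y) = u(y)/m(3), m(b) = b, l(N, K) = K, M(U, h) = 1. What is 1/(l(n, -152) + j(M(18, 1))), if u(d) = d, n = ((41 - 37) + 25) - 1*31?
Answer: -1/299 ≈ -0.0033445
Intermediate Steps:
n = -2 (n = (4 + 25) - 31 = 29 - 31 = -2)
k(y) = y/3
j(E) = -147 (j(E) = (1/3)*(-6) - 145 = -2 - 145 = -147)
1/(l(n, -152) + j(M(18, 1))) = 1/(-152 - 147) = 1/(-299) = -1/299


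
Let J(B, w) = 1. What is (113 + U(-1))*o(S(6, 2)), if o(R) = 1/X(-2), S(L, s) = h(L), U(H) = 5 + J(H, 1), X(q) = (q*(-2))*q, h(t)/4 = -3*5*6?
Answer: -119/8 ≈ -14.875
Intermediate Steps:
h(t) = -360 (h(t) = 4*(-3*5*6) = 4*(-15*6) = 4*(-90) = -360)
X(q) = -2*q² (X(q) = (-2*q)*q = -2*q²)
U(H) = 6 (U(H) = 5 + 1 = 6)
S(L, s) = -360
o(R) = -⅛ (o(R) = 1/(-2*(-2)²) = 1/(-2*4) = 1/(-8) = -⅛)
(113 + U(-1))*o(S(6, 2)) = (113 + 6)*(-⅛) = 119*(-⅛) = -119/8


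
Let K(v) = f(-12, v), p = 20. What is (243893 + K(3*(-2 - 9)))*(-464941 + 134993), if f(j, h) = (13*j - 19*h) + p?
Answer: -80634012032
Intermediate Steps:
f(j, h) = 20 - 19*h + 13*j (f(j, h) = (13*j - 19*h) + 20 = (-19*h + 13*j) + 20 = 20 - 19*h + 13*j)
K(v) = -136 - 19*v (K(v) = 20 - 19*v + 13*(-12) = 20 - 19*v - 156 = -136 - 19*v)
(243893 + K(3*(-2 - 9)))*(-464941 + 134993) = (243893 + (-136 - 57*(-2 - 9)))*(-464941 + 134993) = (243893 + (-136 - 57*(-11)))*(-329948) = (243893 + (-136 - 19*(-33)))*(-329948) = (243893 + (-136 + 627))*(-329948) = (243893 + 491)*(-329948) = 244384*(-329948) = -80634012032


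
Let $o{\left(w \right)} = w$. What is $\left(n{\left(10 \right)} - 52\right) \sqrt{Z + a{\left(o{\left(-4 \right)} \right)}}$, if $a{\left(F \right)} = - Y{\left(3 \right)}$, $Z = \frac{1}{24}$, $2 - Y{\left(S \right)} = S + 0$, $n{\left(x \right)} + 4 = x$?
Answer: $- \frac{115 \sqrt{6}}{6} \approx -46.949$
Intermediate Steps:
$n{\left(x \right)} = -4 + x$
$Y{\left(S \right)} = 2 - S$ ($Y{\left(S \right)} = 2 - \left(S + 0\right) = 2 - S$)
$Z = \frac{1}{24} \approx 0.041667$
$a{\left(F \right)} = 1$ ($a{\left(F \right)} = - (2 - 3) = \left(-1\right) \left(-1\right) = 1$)
$\left(n{\left(10 \right)} - 52\right) \sqrt{Z + a{\left(o{\left(-4 \right)} \right)}} = \left(\left(-4 + 10\right) - 52\right) \sqrt{\frac{1}{24} + 1} = \left(6 - 52\right) \sqrt{\frac{25}{24}} = \left(6 - 52\right) \frac{5 \sqrt{6}}{12} = - 46 \frac{5 \sqrt{6}}{12} = - \frac{115 \sqrt{6}}{6}$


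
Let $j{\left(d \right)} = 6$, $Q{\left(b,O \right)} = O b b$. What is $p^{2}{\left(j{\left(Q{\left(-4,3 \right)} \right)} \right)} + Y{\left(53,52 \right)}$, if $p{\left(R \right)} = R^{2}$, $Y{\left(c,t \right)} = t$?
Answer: $1348$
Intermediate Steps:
$Q{\left(b,O \right)} = O b^{2}$
$p^{2}{\left(j{\left(Q{\left(-4,3 \right)} \right)} \right)} + Y{\left(53,52 \right)} = \left(6^{2}\right)^{2} + 52 = 36^{2} + 52 = 1296 + 52 = 1348$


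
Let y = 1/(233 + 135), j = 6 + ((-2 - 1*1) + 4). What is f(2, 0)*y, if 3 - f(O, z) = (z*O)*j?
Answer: 3/368 ≈ 0.0081522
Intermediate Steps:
j = 7 (j = 6 + ((-2 - 1) + 4) = 6 + (-3 + 4) = 6 + 1 = 7)
f(O, z) = 3 - 7*O*z (f(O, z) = 3 - z*O*7 = 3 - O*z*7 = 3 - 7*O*z)
y = 1/368 ≈ 0.0027174
f(2, 0)*y = (3 - 7*2*0)*(1/368) = (3 + 0)*(1/368) = 3*(1/368) = 3/368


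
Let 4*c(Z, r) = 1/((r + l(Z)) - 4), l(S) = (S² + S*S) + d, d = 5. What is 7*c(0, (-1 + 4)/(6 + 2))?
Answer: 14/11 ≈ 1.2727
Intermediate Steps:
l(S) = 5 + 2*S² (l(S) = (S² + S*S) + 5 = (S² + S²) + 5 = 2*S² + 5 = 5 + 2*S²)
c(Z, r) = 1/(4*(1 + r + 2*Z²)) (c(Z, r) = 1/(4*((r + (5 + 2*Z²)) - 4)) = 1/(4*((5 + r + 2*Z²) - 4)) = 1/(4*(1 + r + 2*Z²)))
7*c(0, (-1 + 4)/(6 + 2)) = 7*(1/(4*(1 + (-1 + 4)/(6 + 2) + 2*0²))) = 7*(1/(4*(1 + 3/8 + 2*0))) = 7*(1/(4*(1 + 3*(⅛) + 0))) = 7*(1/(4*(1 + 3/8 + 0))) = 7*(1/(4*(11/8))) = 7*((¼)*(8/11)) = 7*(2/11) = 14/11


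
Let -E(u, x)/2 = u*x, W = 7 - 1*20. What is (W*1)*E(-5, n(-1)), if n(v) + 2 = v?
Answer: 390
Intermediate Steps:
n(v) = -2 + v
W = -13 (W = 7 - 20 = -13)
E(u, x) = -2*u*x
(W*1)*E(-5, n(-1)) = (-13*1)*(-2*(-5)*(-2 - 1)) = -(-26)*(-5)*(-3) = -13*(-30) = 390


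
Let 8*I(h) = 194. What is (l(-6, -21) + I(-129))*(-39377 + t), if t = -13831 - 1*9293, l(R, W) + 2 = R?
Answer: -4062565/4 ≈ -1.0156e+6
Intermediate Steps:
l(R, W) = -2 + R
t = -23124 (t = -13831 - 9293 = -23124)
I(h) = 97/4 (I(h) = (⅛)*194 = 97/4)
(l(-6, -21) + I(-129))*(-39377 + t) = ((-2 - 6) + 97/4)*(-39377 - 23124) = (-8 + 97/4)*(-62501) = (65/4)*(-62501) = -4062565/4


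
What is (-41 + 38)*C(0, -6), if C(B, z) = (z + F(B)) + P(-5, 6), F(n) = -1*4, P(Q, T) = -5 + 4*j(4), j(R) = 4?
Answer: -3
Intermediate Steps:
P(Q, T) = 11 (P(Q, T) = -5 + 4*4 = -5 + 16 = 11)
F(n) = -4
C(B, z) = 7 + z (C(B, z) = (z - 4) + 11 = (-4 + z) + 11 = 7 + z)
(-41 + 38)*C(0, -6) = (-41 + 38)*(7 - 6) = -3*1 = -3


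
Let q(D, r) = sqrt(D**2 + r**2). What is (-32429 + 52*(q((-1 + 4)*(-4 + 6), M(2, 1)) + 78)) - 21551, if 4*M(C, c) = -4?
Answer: -49924 + 52*sqrt(37) ≈ -49608.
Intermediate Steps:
M(C, c) = -1 (M(C, c) = (1/4)*(-4) = -1)
(-32429 + 52*(q((-1 + 4)*(-4 + 6), M(2, 1)) + 78)) - 21551 = (-32429 + 52*(sqrt(((-1 + 4)*(-4 + 6))**2 + (-1)**2) + 78)) - 21551 = (-32429 + 52*(sqrt((3*2)**2 + 1) + 78)) - 21551 = (-32429 + 52*(sqrt(6**2 + 1) + 78)) - 21551 = (-32429 + 52*(sqrt(36 + 1) + 78)) - 21551 = (-32429 + 52*(sqrt(37) + 78)) - 21551 = (-32429 + 52*(78 + sqrt(37))) - 21551 = (-32429 + (4056 + 52*sqrt(37))) - 21551 = (-28373 + 52*sqrt(37)) - 21551 = -49924 + 52*sqrt(37)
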